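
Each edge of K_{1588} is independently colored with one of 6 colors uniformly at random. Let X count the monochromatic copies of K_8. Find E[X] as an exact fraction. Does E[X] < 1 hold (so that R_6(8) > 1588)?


E[X] = C(1588, 8) · 6^{1 − 28} = 985402800396653769702 · 6^{−27} = 985402800396653769702/1023490369077469249536.
As a reduced fraction: E[X] = 54744600022036320539/56860576059859402752 ≈ 0.96279.
Is E[X] < 1? YES.
Since E[X] < 1, there exists a 6-coloring of K_{1588} with no monochromatic K_8; hence R_6(8) > 1588.

E[X] = 54744600022036320539/56860576059859402752 ≈ 0.96279; E[X] < 1, so R_6(8) > 1588.


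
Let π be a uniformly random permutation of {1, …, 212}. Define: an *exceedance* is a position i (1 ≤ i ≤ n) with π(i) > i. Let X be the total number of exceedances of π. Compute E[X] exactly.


Write X = Σ_{i=1}^{212} X_i, where X_i = 1_{π(i) > i}.
For each fixed i, π(i) is uniform over {1, …, 212} (marginal of a uniform permutation), so P[π(i) > i] = (n − i)/n. Summing: Σ_{i=1}^{212} (n − i)/n = (0 + 1 + … + 211)/212 = 212(212 − 1)/(2·212) = (212 − 1)/2.
Hence E[X] = Σ_{i=1}^{212} (212 − i)/212 = 211/2 ≈ 105.500.

E[X] = 211/2 = 105.500.


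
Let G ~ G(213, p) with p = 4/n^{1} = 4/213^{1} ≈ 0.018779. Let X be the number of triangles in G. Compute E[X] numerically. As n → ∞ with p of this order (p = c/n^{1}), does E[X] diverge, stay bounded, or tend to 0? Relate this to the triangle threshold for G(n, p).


Number of potential triangles: C(213, 3) = 1587986.
Each occurs with probability p³ ≈ (0.018779)³ ≈ 6.6227927e-06.
By linearity: E[X] = C(213, 3)·p³ ≈ 1587986 · 6.6227927e-06 ≈ 10.51690.
Here α = 1, so p = 4/n is exactly at the triangle threshold p ~ 1/n. Asymptotically E[X] → c³/6 = 4³/6 = 32/3 ≈ 10.66667, a bounded constant. In this regime the triangle count is asymptotically Poisson(c³/6).

E[X] ≈ 10.51690; in regime p = Θ(1/n^{1}) E[X] stays bounded (at the triangle threshold p ~ 1/n).


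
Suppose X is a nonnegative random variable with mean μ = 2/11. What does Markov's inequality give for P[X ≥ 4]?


μ = E[X] = 2/11, a = 4.
Markov: P[X ≥ 4] ≤ μ/a = (2/11)/4 = 1/22.
Numerically: ≈ 0.04545.
(Since a = 4 > μ = 0.18182, the bound 1/22 is < 1 and informative.)

P[X ≥ 4] ≤ 1/22 ≈ 0.04545.


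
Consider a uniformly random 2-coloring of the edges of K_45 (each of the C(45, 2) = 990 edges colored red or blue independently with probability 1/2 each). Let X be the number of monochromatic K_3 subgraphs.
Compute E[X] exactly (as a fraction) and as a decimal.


Let X = Σ_S X_S over the C(45, 3) = 14190 subsets S of size 3, where X_S = 1 if the K_3 on S is monochromatic.
For a fixed S, the K_3 on S has C(3, 2) = 3 edges. P[all 3 edges red] = (1/2)^3, and likewise for blue, so P[monochromatic] = 2·(1/2)^3 = 2^{1 − 3} = 1/4.
By linearity of expectation: E[X] = C(45, 3) · 2^{1 − 3} = 14190 · 1/4 = 7095/2.
Numerically: E[X] ≈ 3547.50000.

E[X] = C(45,3)·2^(1−C(3,2)) = 7095/2 ≈ 3547.50000.


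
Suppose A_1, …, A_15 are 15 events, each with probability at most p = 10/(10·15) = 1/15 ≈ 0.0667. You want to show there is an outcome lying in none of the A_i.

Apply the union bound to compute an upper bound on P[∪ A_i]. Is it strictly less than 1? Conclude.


Union bound: P[∪_{i=1}^{15} A_i] ≤ Σ_i P[A_i] ≤ 15·p = 15·(1/15) = 1.
Numerically: 1 ≈ 1.0000.
Is 1 < 1? NO.
Since the bound 1 is ≥ 1, the union bound is uninformative here; it does NOT by itself certify existence.

15·p = 1 ≈ 1.0000; existence NOT certified by the union bound.


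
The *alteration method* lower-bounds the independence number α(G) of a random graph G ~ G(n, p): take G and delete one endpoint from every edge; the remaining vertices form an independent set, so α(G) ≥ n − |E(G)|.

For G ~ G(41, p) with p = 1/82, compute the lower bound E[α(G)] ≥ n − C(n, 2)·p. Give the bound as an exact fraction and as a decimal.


E[|E(G)|] = C(41, 2)·p = 820 · (1/82) = 10.
E[α(G)] ≥ n − E[|E(G)|] = 41 − 10 = 31.
Numerically: ≈ 31.000.
(This is only a lower bound; the true E[α(G)] may be larger.)

E[α(G)] ≥ 31 ≈ 31.000.


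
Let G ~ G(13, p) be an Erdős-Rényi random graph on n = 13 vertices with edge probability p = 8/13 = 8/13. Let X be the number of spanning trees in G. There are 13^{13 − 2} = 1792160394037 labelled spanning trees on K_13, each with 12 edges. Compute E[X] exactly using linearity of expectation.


K_13 has 13^{13 − 2} = 1792160394037 labelled spanning trees.
For each such spanning tree H, let X_H = 1 if all 12 edges of H are present in G. Then P[X_H = 1] = p^{12} = (8/13)^{12} = 68719476736/23298085122481.
By linearity: E[X] = Σ_H E[X_H] = 1792160394037 · p^{12} = 1792160394037 · 68719476736/23298085122481 = 68719476736/13.
Numerically: E[X] ≈ 5.28611e+09.

E[X] = 1792160394037 · (8/13)^{12} = 68719476736/13 ≈ 5.28611e+09.


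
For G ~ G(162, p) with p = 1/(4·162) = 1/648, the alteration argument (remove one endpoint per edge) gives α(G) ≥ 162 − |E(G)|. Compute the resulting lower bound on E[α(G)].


E[|E(G)|] = C(162, 2)·p = 13041 · (1/648) = 161/8.
E[α(G)] ≥ n − E[|E(G)|] = 162 − 161/8 = 1135/8.
Numerically: ≈ 141.8750.
(This is only a lower bound; the true E[α(G)] may be larger.)

E[α(G)] ≥ 1135/8 ≈ 141.8750.


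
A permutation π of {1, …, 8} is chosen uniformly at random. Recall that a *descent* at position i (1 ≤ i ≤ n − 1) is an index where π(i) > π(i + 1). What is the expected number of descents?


Write X = Σ X_I over i = 1, …, 7, with X_I the indicator of one descent.
There are 7 indicators.
For each fixed i, the pair (π(i), π(i+1)) is a uniformly random ordered pair of distinct values from {1, …, 8}; by symmetry P[π(i) > π(i+1)] = 1/2.
By linearity: E[X] = 7 · (1/2) = (8 − 1) · (1/2) = 7/2 ≈ 3.50000.

E[X] = 7/2 = 3.50000.


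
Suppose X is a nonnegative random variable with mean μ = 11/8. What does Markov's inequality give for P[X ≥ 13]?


μ = E[X] = 11/8, a = 13.
Markov: P[X ≥ 13] ≤ μ/a = (11/8)/13 = 11/104.
Numerically: ≈ 0.10577.
(Since a = 13 > μ = 1.37500, the bound 11/104 is < 1 and informative.)

P[X ≥ 13] ≤ 11/104 ≈ 0.10577.


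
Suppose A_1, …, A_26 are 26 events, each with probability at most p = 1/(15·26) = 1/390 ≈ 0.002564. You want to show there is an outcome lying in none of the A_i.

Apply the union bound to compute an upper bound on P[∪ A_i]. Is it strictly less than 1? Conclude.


Union bound: P[∪_{i=1}^{26} A_i] ≤ Σ_i P[A_i] ≤ 26·p = 26·(1/390) = 1/15.
Numerically: 1/15 ≈ 0.066667.
Is 1/15 < 1? YES.
Since P[∪ A_i] ≤ 1/15 < 1, the complement has P[∩ A_i^c] ≥ 1 − 1/15 = 14/15 > 0, so some outcome avoids every A_i.

26·p = 1/15 ≈ 0.066667; existence CERTIFIED by the union bound.


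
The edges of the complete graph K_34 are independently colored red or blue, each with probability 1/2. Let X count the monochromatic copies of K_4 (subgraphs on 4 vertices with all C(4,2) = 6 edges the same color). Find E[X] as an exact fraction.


Let X = Σ_S X_S over the C(34, 4) = 46376 subsets S of size 4, where X_S = 1 if the K_4 on S is monochromatic.
For a fixed S, the K_4 on S has C(4, 2) = 6 edges. P[all 6 edges red] = (1/2)^6, and likewise for blue, so P[monochromatic] = 2·(1/2)^6 = 2^{1 − 6} = 1/32.
Summing: E[X] = C(34, 4) · 2^{1 − 6} = 46376 · 1/32 = 5797/4.
Numerically: E[X] ≈ 1449.250000.

E[X] = C(34,4)·2^(1−C(4,2)) = 5797/4 ≈ 1449.250000.


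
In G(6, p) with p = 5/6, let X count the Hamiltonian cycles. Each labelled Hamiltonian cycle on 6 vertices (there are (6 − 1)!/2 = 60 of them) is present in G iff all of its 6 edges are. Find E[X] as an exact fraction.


K_6 has (6 − 1)!/2 = 60 labelled Hamiltonian cycles.
For each such Hamiltonian cycle H, let X_H = 1 if all 6 edges of H are present in G. Then P[X_H = 1] = p^{6} = (5/6)^{6} = 15625/46656.
By linearity of expectation: E[X] = Σ_H E[X_H] = 60 · p^{6} = 60 · 15625/46656 = 78125/3888.
Numerically: E[X] ≈ 20.09.

E[X] = 60 · (5/6)^{6} = 78125/3888 ≈ 20.09.


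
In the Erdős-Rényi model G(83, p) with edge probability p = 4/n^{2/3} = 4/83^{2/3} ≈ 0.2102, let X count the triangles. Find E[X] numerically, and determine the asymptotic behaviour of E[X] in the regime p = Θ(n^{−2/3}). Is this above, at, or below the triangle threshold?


Number of potential triangles: C(83, 3) = 91881.
Each occurs with probability p³ ≈ (0.2102)³ ≈ 9.290173e-03.
By linearity: E[X] = C(83, 3)·p³ ≈ 91881 · 9.290173e-03 ≈ 853.5904.
Since α = 2/3 < 1, p = c/n^{2/3} ≫ 1/n is above the triangle threshold p ~ 1/n. Asymptotically E[X] ~ (c³/6)·n^{3(1−α)} = (4³/6)·n^{1} → ∞; triangles are abundant w.h.p.

E[X] ≈ 853.5904; in regime p = Θ(1/n^{2/3}) E[X] diverges (above the triangle threshold p ~ 1/n).


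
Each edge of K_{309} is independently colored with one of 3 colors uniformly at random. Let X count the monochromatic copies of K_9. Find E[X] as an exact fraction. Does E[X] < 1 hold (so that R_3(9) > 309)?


E[X] = C(309, 9) · 3^{1 − 36} = 62920976643980686 · 3^{−35} = 62920976643980686/50031545098999707.
As a reduced fraction: E[X] = 62920976643980686/50031545098999707 ≈ 1.258.
Is E[X] < 1? NO.
Since E[X] ≥ 1, the first-moment bound is inconclusive at n = 309; it does NOT by itself certify R_3(9) > 309.

E[X] = 62920976643980686/50031545098999707 ≈ 1.258; E[X] ≥ 1; first-moment method inconclusive here.


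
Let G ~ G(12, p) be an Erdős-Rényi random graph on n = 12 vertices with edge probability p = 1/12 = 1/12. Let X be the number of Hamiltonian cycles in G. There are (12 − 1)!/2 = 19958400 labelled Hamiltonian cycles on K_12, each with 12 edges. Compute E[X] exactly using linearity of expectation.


K_12 has (12 − 1)!/2 = 19958400 labelled Hamiltonian cycles.
For each such Hamiltonian cycle H, let X_H = 1 if all 12 edges of H are present in G. Then P[X_H = 1] = p^{12} = (1/12)^{12} = 1/8916100448256.
By linearity: E[X] = Σ_H E[X_H] = 19958400 · p^{12} = 19958400 · 1/8916100448256 = 1925/859963392.
Numerically: E[X] ≈ 2.238e-06.

E[X] = 19958400 · (1/12)^{12} = 1925/859963392 ≈ 2.238e-06.


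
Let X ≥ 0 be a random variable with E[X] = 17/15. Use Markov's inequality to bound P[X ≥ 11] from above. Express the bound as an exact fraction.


μ = E[X] = 17/15, a = 11.
Markov: P[X ≥ 11] ≤ μ/a = (17/15)/11 = 17/165.
Numerically: ≈ 0.1030.
(Since a = 11 > μ = 1.1333, the bound 17/165 is < 1 and informative.)

P[X ≥ 11] ≤ 17/165 ≈ 0.1030.


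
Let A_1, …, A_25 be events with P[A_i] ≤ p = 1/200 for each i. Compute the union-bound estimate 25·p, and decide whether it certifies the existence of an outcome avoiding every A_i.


Union bound: P[∪_{i=1}^{25} A_i] ≤ Σ_i P[A_i] ≤ 25·p = 25·(1/200) = 1/8.
Numerically: 1/8 ≈ 0.125000.
Is 1/8 < 1? YES.
Since P[∪ A_i] ≤ 1/8 < 1, the complement has P[∩ A_i^c] ≥ 1 − 1/8 = 7/8 > 0, so some outcome avoids every A_i.

25·p = 1/8 ≈ 0.125000; existence CERTIFIED by the union bound.


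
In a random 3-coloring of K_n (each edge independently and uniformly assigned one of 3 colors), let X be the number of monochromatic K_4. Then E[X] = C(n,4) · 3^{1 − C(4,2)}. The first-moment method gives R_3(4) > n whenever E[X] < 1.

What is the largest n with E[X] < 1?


We need C(n, 4) · 3^{1 − 6} < 1, i.e. C(n, 4) < 3^{6 − 1} = 243.
Check values of n near the boundary:
  n = 5: C(5, 4) = 5; 5 < 243? YES
  n = 6: C(6, 4) = 15; 15 < 243? YES
  n = 7: C(7, 4) = 35; 35 < 243? YES
  n = 8: C(8, 4) = 70; 70 < 243? YES
  n = 9: C(9, 4) = 126; 126 < 243? YES
  n = 10: C(10, 4) = 210; 210 < 243? YES
  n = 11: C(11, 4) = 330; 330 < 243? NO
  n = 12: C(12, 4) = 495; 495 < 243? NO
  n = 13: C(13, 4) = 715; 715 < 243? NO
The largest n with C(n, 4) < 243 is n = 10 (where E[X] = 70/81 ≈ 0.86420). Hence R_3(4) > 10, i.e. R_3(4) ≥ 11.

Largest n = 10; hence R_3(4) > 10.


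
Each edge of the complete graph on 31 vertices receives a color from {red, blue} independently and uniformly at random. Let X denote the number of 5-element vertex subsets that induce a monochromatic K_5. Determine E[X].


Let X = Σ_S X_S over the C(31, 5) = 169911 subsets S of size 5, where X_S = 1 if the K_5 on S is monochromatic.
For a fixed S, the K_5 on S has C(5, 2) = 10 edges. P[all 10 edges red] = (1/2)^10, and likewise for blue, so P[monochromatic] = 2·(1/2)^10 = 2^{1 − 10} = 1/512.
Summing: E[X] = C(31, 5) · 2^{1 − 10} = 169911 · 1/512 = 169911/512.
Numerically: E[X] ≈ 331.857422.

E[X] = C(31,5)·2^(1−C(5,2)) = 169911/512 ≈ 331.857422.


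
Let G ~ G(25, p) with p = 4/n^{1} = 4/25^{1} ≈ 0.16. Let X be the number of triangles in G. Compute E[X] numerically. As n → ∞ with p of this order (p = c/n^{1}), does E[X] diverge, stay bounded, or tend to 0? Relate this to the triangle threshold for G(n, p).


Number of potential triangles: C(25, 3) = 2300.
Each occurs with probability p³ ≈ (0.16)³ ≈ 4.096000e-03.
By linearity: E[X] = C(25, 3)·p³ ≈ 2300 · 4.096000e-03 ≈ 9.4208.
Here α = 1, so p = 4/n is exactly at the triangle threshold p ~ 1/n. Asymptotically E[X] → c³/6 = 4³/6 = 32/3 ≈ 10.6667, a bounded constant. In this regime the triangle count is asymptotically Poisson(c³/6).

E[X] ≈ 9.4208; in regime p = Θ(1/n^{1}) E[X] stays bounded (at the triangle threshold p ~ 1/n).


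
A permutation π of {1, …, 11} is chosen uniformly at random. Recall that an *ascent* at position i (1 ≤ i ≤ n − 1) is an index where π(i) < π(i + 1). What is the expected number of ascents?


Write X = Σ X_I over i = 1, …, 10, with X_I the indicator of one ascent.
There are 10 indicators.
For each fixed i, the pair (π(i), π(i+1)) is a uniformly random ordered pair of distinct values from {1, …, 11}; by symmetry P[π(i) < π(i+1)] = 1/2.
By linearity: E[X] = 10 · (1/2) = (11 − 1) · (1/2) = 5 ≈ 5.000000.

E[X] = 5 = 5.000000.


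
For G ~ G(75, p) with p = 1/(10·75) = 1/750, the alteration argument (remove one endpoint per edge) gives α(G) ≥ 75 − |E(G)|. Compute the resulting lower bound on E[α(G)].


E[|E(G)|] = C(75, 2)·p = 2775 · (1/750) = 37/10.
E[α(G)] ≥ n − E[|E(G)|] = 75 − 37/10 = 713/10.
Numerically: ≈ 71.300000.
(This is only a lower bound; the true E[α(G)] may be larger.)

E[α(G)] ≥ 713/10 ≈ 71.300000.


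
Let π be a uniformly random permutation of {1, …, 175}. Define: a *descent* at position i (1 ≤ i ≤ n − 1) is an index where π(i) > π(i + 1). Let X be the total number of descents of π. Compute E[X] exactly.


Write X = Σ X_I over i = 1, …, 174, with X_I the indicator of one descent.
There are 174 indicators.
For each fixed i, the pair (π(i), π(i+1)) is a uniformly random ordered pair of distinct values from {1, …, 175}; by symmetry P[π(i) > π(i+1)] = 1/2.
By linearity: E[X] = 174 · (1/2) = (175 − 1) · (1/2) = 87 ≈ 87.0000.

E[X] = 87 = 87.0000.


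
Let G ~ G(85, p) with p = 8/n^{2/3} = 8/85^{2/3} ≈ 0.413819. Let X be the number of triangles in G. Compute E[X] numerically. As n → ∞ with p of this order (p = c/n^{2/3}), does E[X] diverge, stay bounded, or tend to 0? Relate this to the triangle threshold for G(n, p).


Number of potential triangles: C(85, 3) = 98770.
Each occurs with probability p³ ≈ (0.413819)³ ≈ 7.08650519e-02.
By linearity: E[X] = C(85, 3)·p³ ≈ 98770 · 7.08650519e-02 ≈ 6999.341176.
Since α = 2/3 < 1, p = c/n^{2/3} ≫ 1/n is above the triangle threshold p ~ 1/n. Asymptotically E[X] ~ (c³/6)·n^{3(1−α)} = (8³/6)·n^{1} → ∞; triangles are abundant w.h.p.

E[X] ≈ 6999.341176; in regime p = Θ(1/n^{2/3}) E[X] diverges (above the triangle threshold p ~ 1/n).


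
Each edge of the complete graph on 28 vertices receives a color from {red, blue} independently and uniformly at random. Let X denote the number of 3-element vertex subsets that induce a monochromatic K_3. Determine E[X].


Let X = Σ_S X_S over the C(28, 3) = 3276 subsets S of size 3, where X_S = 1 if the K_3 on S is monochromatic.
For a fixed S, the K_3 on S has C(3, 2) = 3 edges. P[all 3 edges red] = (1/2)^3, and likewise for blue, so P[monochromatic] = 2·(1/2)^3 = 2^{1 − 3} = 1/4.
By linearity: E[X] = C(28, 3) · 2^{1 − 3} = 3276 · 1/4 = 819.
Numerically: E[X] ≈ 819.0000.

E[X] = C(28,3)·2^(1−C(3,2)) = 819 ≈ 819.0000.


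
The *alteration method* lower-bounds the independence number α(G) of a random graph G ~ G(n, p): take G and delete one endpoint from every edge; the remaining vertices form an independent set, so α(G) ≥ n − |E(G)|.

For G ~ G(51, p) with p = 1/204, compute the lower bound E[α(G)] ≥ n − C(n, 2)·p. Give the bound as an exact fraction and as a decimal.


E[|E(G)|] = C(51, 2)·p = 1275 · (1/204) = 25/4.
E[α(G)] ≥ n − E[|E(G)|] = 51 − 25/4 = 179/4.
Numerically: ≈ 44.750000.
(This is only a lower bound; the true E[α(G)] may be larger.)

E[α(G)] ≥ 179/4 ≈ 44.750000.


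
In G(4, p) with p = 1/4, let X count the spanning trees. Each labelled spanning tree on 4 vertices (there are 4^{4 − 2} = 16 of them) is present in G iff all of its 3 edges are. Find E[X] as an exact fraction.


K_4 has 4^{4 − 2} = 16 labelled spanning trees.
For each such spanning tree H, let X_H = 1 if all 3 edges of H are present in G. Then P[X_H = 1] = p^{3} = (1/4)^{3} = 1/64.
By linearity: E[X] = Σ_H E[X_H] = 16 · p^{3} = 16 · 1/64 = 1/4.
Numerically: E[X] ≈ 0.25.

E[X] = 16 · (1/4)^{3} = 1/4 ≈ 0.25.


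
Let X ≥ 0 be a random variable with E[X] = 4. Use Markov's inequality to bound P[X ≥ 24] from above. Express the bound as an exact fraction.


μ = E[X] = 4, a = 24.
Markov: P[X ≥ 24] ≤ μ/a = (4)/24 = 1/6.
Numerically: ≈ 0.167.
(Since a = 24 > μ = 4.000, the bound 1/6 is < 1 and informative.)

P[X ≥ 24] ≤ 1/6 ≈ 0.167.


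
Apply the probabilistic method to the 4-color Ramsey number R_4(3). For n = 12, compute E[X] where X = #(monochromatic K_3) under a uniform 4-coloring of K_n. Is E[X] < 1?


E[X] = C(12, 3) · 4^{1 − 3} = 220 · 4^{−2} = 220/16.
As a reduced fraction: E[X] = 55/4 ≈ 13.750.
Is E[X] < 1? NO.
Since E[X] ≥ 1, the first-moment bound is inconclusive at n = 12; it does NOT by itself certify R_4(3) > 12.

E[X] = 55/4 ≈ 13.750; E[X] ≥ 1; first-moment method inconclusive here.


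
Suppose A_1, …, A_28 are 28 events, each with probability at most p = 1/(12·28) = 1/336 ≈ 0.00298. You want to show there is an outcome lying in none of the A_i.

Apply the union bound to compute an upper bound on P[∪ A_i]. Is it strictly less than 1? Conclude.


Union bound: P[∪_{i=1}^{28} A_i] ≤ Σ_i P[A_i] ≤ 28·p = 28·(1/336) = 1/12.
Numerically: 1/12 ≈ 0.08333.
Is 1/12 < 1? YES.
Since P[∪ A_i] ≤ 1/12 < 1, the complement has P[∩ A_i^c] ≥ 1 − 1/12 = 11/12 > 0, so some outcome avoids every A_i.

28·p = 1/12 ≈ 0.08333; existence CERTIFIED by the union bound.


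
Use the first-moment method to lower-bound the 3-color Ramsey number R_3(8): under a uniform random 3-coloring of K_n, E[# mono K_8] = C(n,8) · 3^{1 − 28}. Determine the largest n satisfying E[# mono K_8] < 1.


We need C(n, 8) · 3^{1 − 28} < 1, i.e. C(n, 8) < 3^{28 − 1} = 7625597484987.
Check values of n near the boundary:
  n = 150: C(150, 8) = 5257211409450; 5257211409450 < 7625597484987? YES
  n = 151: C(151, 8) = 5551321138650; 5551321138650 < 7625597484987? YES
  n = 152: C(152, 8) = 5859727868575; 5859727868575 < 7625597484987? YES
  n = 153: C(153, 8) = 6183023199255; 6183023199255 < 7625597484987? YES
  n = 154: C(154, 8) = 6521818990995; 6521818990995 < 7625597484987? YES
  n = 155: C(155, 8) = 6876747915675; 6876747915675 < 7625597484987? YES
  n = 156: C(156, 8) = 7248464019225; 7248464019225 < 7625597484987? YES
  n = 157: C(157, 8) = 7637643295425; 7637643295425 < 7625597484987? NO
The largest n with C(n, 8) < 7625597484987 is n = 156 (where E[X] = 805384891025/847288609443 ≈ 0.9505). Hence R_3(8) > 156, i.e. R_3(8) ≥ 157.

Largest n = 156; hence R_3(8) > 156.


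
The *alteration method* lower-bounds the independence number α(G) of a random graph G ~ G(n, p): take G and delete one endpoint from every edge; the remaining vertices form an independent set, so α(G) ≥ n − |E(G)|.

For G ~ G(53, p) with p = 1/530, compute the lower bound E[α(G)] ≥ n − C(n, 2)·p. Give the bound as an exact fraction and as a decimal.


E[|E(G)|] = C(53, 2)·p = 1378 · (1/530) = 13/5.
E[α(G)] ≥ n − E[|E(G)|] = 53 − 13/5 = 252/5.
Numerically: ≈ 50.40000.
(This is only a lower bound; the true E[α(G)] may be larger.)

E[α(G)] ≥ 252/5 ≈ 50.40000.


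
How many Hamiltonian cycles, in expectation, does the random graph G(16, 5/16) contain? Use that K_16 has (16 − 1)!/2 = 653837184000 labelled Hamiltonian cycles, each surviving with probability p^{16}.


K_16 has (16 − 1)!/2 = 653837184000 labelled Hamiltonian cycles.
For each such Hamiltonian cycle H, let X_H = 1 if all 16 edges of H are present in G. Then P[X_H = 1] = p^{16} = (5/16)^{16} = 152587890625/18446744073709551616.
By linearity of expectation: E[X] = Σ_H E[X_H] = 653837184000 · p^{16} = 653837184000 · 152587890625/18446744073709551616 = 97429332733154296875/18014398509481984.
Numerically: E[X] ≈ 5408.41.

E[X] = 653837184000 · (5/16)^{16} = 97429332733154296875/18014398509481984 ≈ 5408.41.


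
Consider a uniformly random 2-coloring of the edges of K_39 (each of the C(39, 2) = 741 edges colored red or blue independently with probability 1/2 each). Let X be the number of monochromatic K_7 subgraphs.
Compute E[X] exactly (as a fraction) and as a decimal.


Let X = Σ_S X_S over the C(39, 7) = 15380937 subsets S of size 7, where X_S = 1 if the K_7 on S is monochromatic.
For a fixed S, the K_7 on S has C(7, 2) = 21 edges. P[all 21 edges red] = (1/2)^21, and likewise for blue, so P[monochromatic] = 2·(1/2)^21 = 2^{1 − 21} = 1/1048576.
By linearity of expectation: E[X] = C(39, 7) · 2^{1 − 21} = 15380937 · 1/1048576 = 15380937/1048576.
Numerically: E[X] ≈ 14.668.

E[X] = C(39,7)·2^(1−C(7,2)) = 15380937/1048576 ≈ 14.668.


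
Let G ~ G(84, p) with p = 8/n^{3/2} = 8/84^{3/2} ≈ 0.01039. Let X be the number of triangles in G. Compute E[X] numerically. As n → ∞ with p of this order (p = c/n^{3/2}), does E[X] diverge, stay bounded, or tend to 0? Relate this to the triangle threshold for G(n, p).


Number of potential triangles: C(84, 3) = 95284.
Each occurs with probability p³ ≈ (0.01039)³ ≈ 1.122052e-06.
By linearity: E[X] = C(84, 3)·p³ ≈ 95284 · 1.122052e-06 ≈ 0.1069.
Since α = 3/2 > 1, p = c/n^{3/2} = o(1/n) is below the triangle threshold p ~ 1/n. Asymptotically E[X] ~ (c³/6)·n^{3(1−α)} = (8³/6)·n^{-1.5} → 0, so by Markov's inequality G has no triangles w.h.p.

E[X] ≈ 0.1069; in regime p = Θ(1/n^{3/2}) E[X] tends to 0 (below the triangle threshold p ~ 1/n).


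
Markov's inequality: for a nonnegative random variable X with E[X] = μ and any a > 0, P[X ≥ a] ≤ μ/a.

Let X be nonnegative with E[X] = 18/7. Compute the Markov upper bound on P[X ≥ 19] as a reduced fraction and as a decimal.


μ = E[X] = 18/7, a = 19.
Markov: P[X ≥ 19] ≤ μ/a = (18/7)/19 = 18/133.
Numerically: ≈ 0.1353.
(Since a = 19 > μ = 2.5714, the bound 18/133 is < 1 and informative.)

P[X ≥ 19] ≤ 18/133 ≈ 0.1353.


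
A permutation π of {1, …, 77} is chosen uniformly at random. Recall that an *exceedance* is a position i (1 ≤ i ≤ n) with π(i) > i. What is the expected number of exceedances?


Write X = Σ_{i=1}^{77} X_i, where X_i = 1_{π(i) > i}.
For each fixed i, π(i) is uniform over {1, …, 77} (marginal of a uniform permutation), so P[π(i) > i] = (n − i)/n. Summing: Σ_{i=1}^{77} (n − i)/n = (0 + 1 + … + 76)/77 = 77(77 − 1)/(2·77) = (77 − 1)/2.
Hence E[X] = Σ_{i=1}^{77} (77 − i)/77 = 38 ≈ 38.000000.

E[X] = 38 = 38.000000.


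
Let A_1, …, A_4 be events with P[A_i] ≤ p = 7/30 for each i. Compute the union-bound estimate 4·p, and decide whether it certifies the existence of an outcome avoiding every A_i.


Union bound: P[∪_{i=1}^{4} A_i] ≤ Σ_i P[A_i] ≤ 4·p = 4·(7/30) = 14/15.
Numerically: 14/15 ≈ 0.9333.
Is 14/15 < 1? YES.
Since P[∪ A_i] ≤ 14/15 < 1, the complement has P[∩ A_i^c] ≥ 1 − 14/15 = 1/15 > 0, so some outcome avoids every A_i.

4·p = 14/15 ≈ 0.9333; existence CERTIFIED by the union bound.


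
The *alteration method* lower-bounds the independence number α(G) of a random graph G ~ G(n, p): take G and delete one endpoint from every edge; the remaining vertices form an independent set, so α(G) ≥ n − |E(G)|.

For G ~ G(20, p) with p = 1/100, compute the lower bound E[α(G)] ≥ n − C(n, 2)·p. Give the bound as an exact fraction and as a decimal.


E[|E(G)|] = C(20, 2)·p = 190 · (1/100) = 19/10.
E[α(G)] ≥ n − E[|E(G)|] = 20 − 19/10 = 181/10.
Numerically: ≈ 18.1000.
(This is only a lower bound; the true E[α(G)] may be larger.)

E[α(G)] ≥ 181/10 ≈ 18.1000.


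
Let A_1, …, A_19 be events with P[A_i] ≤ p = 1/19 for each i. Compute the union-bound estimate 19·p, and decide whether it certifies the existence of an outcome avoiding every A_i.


Union bound: P[∪_{i=1}^{19} A_i] ≤ Σ_i P[A_i] ≤ 19·p = 19·(1/19) = 1.
Numerically: 1 ≈ 1.000.
Is 1 < 1? NO.
Since the bound 1 is ≥ 1, the union bound is uninformative here; it does NOT by itself certify existence.

19·p = 1 ≈ 1.000; existence NOT certified by the union bound.


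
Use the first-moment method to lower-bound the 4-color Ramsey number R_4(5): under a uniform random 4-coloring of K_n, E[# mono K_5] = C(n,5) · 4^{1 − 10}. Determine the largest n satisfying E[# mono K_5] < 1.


We need C(n, 5) · 4^{1 − 10} < 1, i.e. C(n, 5) < 4^{10 − 1} = 262144.
Check values of n near the boundary:
  n = 27: C(27, 5) = 80730; 80730 < 262144? YES
  n = 28: C(28, 5) = 98280; 98280 < 262144? YES
  n = 29: C(29, 5) = 118755; 118755 < 262144? YES
  n = 30: C(30, 5) = 142506; 142506 < 262144? YES
  n = 31: C(31, 5) = 169911; 169911 < 262144? YES
  n = 32: C(32, 5) = 201376; 201376 < 262144? YES
  n = 33: C(33, 5) = 237336; 237336 < 262144? YES
  n = 34: C(34, 5) = 278256; 278256 < 262144? NO
  n = 35: C(35, 5) = 324632; 324632 < 262144? NO
  n = 36: C(36, 5) = 376992; 376992 < 262144? NO
The largest n with C(n, 5) < 262144 is n = 33 (where E[X] = 29667/32768 ≈ 0.905365). Hence R_4(5) > 33, i.e. R_4(5) ≥ 34.

Largest n = 33; hence R_4(5) > 33.


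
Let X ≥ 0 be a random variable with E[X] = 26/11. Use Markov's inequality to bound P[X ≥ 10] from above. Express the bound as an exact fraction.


μ = E[X] = 26/11, a = 10.
Markov: P[X ≥ 10] ≤ μ/a = (26/11)/10 = 13/55.
Numerically: ≈ 0.2364.
(Since a = 10 > μ = 2.3636, the bound 13/55 is < 1 and informative.)

P[X ≥ 10] ≤ 13/55 ≈ 0.2364.


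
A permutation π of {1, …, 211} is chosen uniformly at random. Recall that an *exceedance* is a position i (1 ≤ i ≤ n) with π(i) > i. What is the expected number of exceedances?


Write X = Σ_{i=1}^{211} X_i, where X_i = 1_{π(i) > i}.
For each fixed i, π(i) is uniform over {1, …, 211} (marginal of a uniform permutation), so P[π(i) > i] = (n − i)/n. Summing: Σ_{i=1}^{211} (n − i)/n = (0 + 1 + … + 210)/211 = 211(211 − 1)/(2·211) = (211 − 1)/2.
Hence E[X] = Σ_{i=1}^{211} (211 − i)/211 = 105 ≈ 105.0000.

E[X] = 105 = 105.0000.


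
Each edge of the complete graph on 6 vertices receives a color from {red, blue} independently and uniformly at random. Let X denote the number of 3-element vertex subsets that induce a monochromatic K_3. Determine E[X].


Let X = Σ_S X_S over the C(6, 3) = 20 subsets S of size 3, where X_S = 1 if the K_3 on S is monochromatic.
For a fixed S, the K_3 on S has C(3, 2) = 3 edges. P[all 3 edges red] = (1/2)^3, and likewise for blue, so P[monochromatic] = 2·(1/2)^3 = 2^{1 − 3} = 1/4.
Summing: E[X] = C(6, 3) · 2^{1 − 3} = 20 · 1/4 = 5.
Numerically: E[X] ≈ 5.0000.

E[X] = C(6,3)·2^(1−C(3,2)) = 5 ≈ 5.0000.


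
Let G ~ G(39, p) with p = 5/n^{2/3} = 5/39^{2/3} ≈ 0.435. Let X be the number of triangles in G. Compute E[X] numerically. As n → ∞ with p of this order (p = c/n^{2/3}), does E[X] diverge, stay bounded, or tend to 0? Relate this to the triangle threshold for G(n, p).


Number of potential triangles: C(39, 3) = 9139.
Each occurs with probability p³ ≈ (0.435)³ ≈ 8.21828e-02.
By linearity: E[X] = C(39, 3)·p³ ≈ 9139 · 8.21828e-02 ≈ 751.068.
Since α = 2/3 < 1, p = c/n^{2/3} ≫ 1/n is above the triangle threshold p ~ 1/n. Asymptotically E[X] ~ (c³/6)·n^{3(1−α)} = (5³/6)·n^{1} → ∞; triangles are abundant w.h.p.

E[X] ≈ 751.068; in regime p = Θ(1/n^{2/3}) E[X] diverges (above the triangle threshold p ~ 1/n).


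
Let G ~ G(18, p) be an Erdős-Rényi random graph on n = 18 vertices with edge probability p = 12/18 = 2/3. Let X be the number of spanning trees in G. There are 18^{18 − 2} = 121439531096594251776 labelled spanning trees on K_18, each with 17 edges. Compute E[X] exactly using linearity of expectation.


K_18 has 18^{18 − 2} = 121439531096594251776 labelled spanning trees.
For each such spanning tree H, let X_H = 1 if all 17 edges of H are present in G. Then P[X_H = 1] = p^{17} = (2/3)^{17} = 131072/129140163.
Summing the indicators: E[X] = Σ_H E[X_H] = 121439531096594251776 · p^{17} = 121439531096594251776 · 131072/129140163 = 123256172596690944.
Numerically: E[X] ≈ 1.2326e+17.

E[X] = 121439531096594251776 · (2/3)^{17} = 123256172596690944 ≈ 1.2326e+17.


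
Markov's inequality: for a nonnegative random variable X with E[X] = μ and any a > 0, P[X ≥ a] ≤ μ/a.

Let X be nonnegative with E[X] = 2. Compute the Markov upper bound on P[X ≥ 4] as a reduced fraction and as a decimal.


μ = E[X] = 2, a = 4.
Markov: P[X ≥ 4] ≤ μ/a = (2)/4 = 1/2.
Numerically: ≈ 0.5000.
(Since a = 4 > μ = 2.0000, the bound 1/2 is < 1 and informative.)

P[X ≥ 4] ≤ 1/2 ≈ 0.5000.


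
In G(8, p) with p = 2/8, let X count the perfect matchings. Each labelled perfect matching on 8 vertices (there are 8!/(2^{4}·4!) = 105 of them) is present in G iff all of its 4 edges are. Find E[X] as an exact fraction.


K_8 has 8!/(2^{4}·4!) = 105 labelled perfect matchings.
For each such perfect matching H, let X_H = 1 if all 4 edges of H are present in G. Then P[X_H = 1] = p^{4} = (1/4)^{4} = 1/256.
By linearity of expectation: E[X] = Σ_H E[X_H] = 105 · p^{4} = 105 · 1/256 = 105/256.
Numerically: E[X] ≈ 0.410156.

E[X] = 105 · (1/4)^{4} = 105/256 ≈ 0.410156.


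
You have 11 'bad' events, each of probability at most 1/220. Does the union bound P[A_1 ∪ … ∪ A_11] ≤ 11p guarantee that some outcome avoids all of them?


Union bound: P[∪_{i=1}^{11} A_i] ≤ Σ_i P[A_i] ≤ 11·p = 11·(1/220) = 1/20.
Numerically: 1/20 ≈ 0.05000.
Is 1/20 < 1? YES.
Since P[∪ A_i] ≤ 1/20 < 1, the complement has P[∩ A_i^c] ≥ 1 − 1/20 = 19/20 > 0, so some outcome avoids every A_i.

11·p = 1/20 ≈ 0.05000; existence CERTIFIED by the union bound.


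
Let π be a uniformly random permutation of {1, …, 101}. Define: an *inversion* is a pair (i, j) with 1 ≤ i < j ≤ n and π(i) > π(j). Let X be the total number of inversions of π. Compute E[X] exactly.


Write X = Σ X_I over the C(101, 2) = 5050 pairs i < j, with X_I the indicator of one inversion.
There are 5050 indicators.
For each fixed pair i < j, the values π(i) and π(j) are two distinct elements of {1, …, 101} in uniformly random order; by symmetry P[π(i) > π(j)] = 1/2.
By linearity: E[X] = 5050 · (1/2) = C(101, 2) · (1/2) = 5050/2 = 2525 ≈ 2525.000.

E[X] = 2525 = 2525.000.


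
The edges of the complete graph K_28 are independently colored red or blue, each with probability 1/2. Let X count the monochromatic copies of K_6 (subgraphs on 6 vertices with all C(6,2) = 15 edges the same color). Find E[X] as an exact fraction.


Let X = Σ_S X_S over the C(28, 6) = 376740 subsets S of size 6, where X_S = 1 if the K_6 on S is monochromatic.
For a fixed S, the K_6 on S has C(6, 2) = 15 edges. P[all 15 edges red] = (1/2)^15, and likewise for blue, so P[monochromatic] = 2·(1/2)^15 = 2^{1 − 15} = 1/16384.
By linearity of expectation: E[X] = C(28, 6) · 2^{1 − 15} = 376740 · 1/16384 = 94185/4096.
Numerically: E[X] ≈ 22.994.

E[X] = C(28,6)·2^(1−C(6,2)) = 94185/4096 ≈ 22.994.


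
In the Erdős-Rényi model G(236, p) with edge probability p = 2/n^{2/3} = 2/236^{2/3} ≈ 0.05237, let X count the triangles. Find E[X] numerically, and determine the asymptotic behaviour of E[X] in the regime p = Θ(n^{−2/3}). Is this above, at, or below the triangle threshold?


Number of potential triangles: C(236, 3) = 2162940.
Each occurs with probability p³ ≈ (0.05237)³ ≈ 1.436369e-04.
By linearity: E[X] = C(236, 3)·p³ ≈ 2162940 · 1.436369e-04 ≈ 310.6780.
Since α = 2/3 < 1, p = c/n^{2/3} ≫ 1/n is above the triangle threshold p ~ 1/n. Asymptotically E[X] ~ (c³/6)·n^{3(1−α)} = (2³/6)·n^{1} → ∞; triangles are abundant w.h.p.

E[X] ≈ 310.6780; in regime p = Θ(1/n^{2/3}) E[X] diverges (above the triangle threshold p ~ 1/n).


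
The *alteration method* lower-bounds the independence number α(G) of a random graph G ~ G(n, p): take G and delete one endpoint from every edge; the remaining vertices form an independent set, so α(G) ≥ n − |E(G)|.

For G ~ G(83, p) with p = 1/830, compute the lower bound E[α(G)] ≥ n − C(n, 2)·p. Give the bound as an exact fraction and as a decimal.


E[|E(G)|] = C(83, 2)·p = 3403 · (1/830) = 41/10.
E[α(G)] ≥ n − E[|E(G)|] = 83 − 41/10 = 789/10.
Numerically: ≈ 78.900000.
(This is only a lower bound; the true E[α(G)] may be larger.)

E[α(G)] ≥ 789/10 ≈ 78.900000.


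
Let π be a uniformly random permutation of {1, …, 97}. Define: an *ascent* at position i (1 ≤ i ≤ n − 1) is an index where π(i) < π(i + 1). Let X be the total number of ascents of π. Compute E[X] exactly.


Write X = Σ X_I over i = 1, …, 96, with X_I the indicator of one ascent.
There are 96 indicators.
For each fixed i, the pair (π(i), π(i+1)) is a uniformly random ordered pair of distinct values from {1, …, 97}; by symmetry P[π(i) < π(i+1)] = 1/2.
By linearity: E[X] = 96 · (1/2) = (97 − 1) · (1/2) = 48 ≈ 48.00000.

E[X] = 48 = 48.00000.


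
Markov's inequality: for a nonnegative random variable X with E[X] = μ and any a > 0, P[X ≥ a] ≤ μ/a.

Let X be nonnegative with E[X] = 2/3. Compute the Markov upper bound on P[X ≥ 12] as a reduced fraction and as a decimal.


μ = E[X] = 2/3, a = 12.
Markov: P[X ≥ 12] ≤ μ/a = (2/3)/12 = 1/18.
Numerically: ≈ 0.05556.
(Since a = 12 > μ = 0.66667, the bound 1/18 is < 1 and informative.)

P[X ≥ 12] ≤ 1/18 ≈ 0.05556.


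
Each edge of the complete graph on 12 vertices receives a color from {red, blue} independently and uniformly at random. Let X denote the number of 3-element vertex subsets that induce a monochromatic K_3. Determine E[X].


Let X = Σ_S X_S over the C(12, 3) = 220 subsets S of size 3, where X_S = 1 if the K_3 on S is monochromatic.
For a fixed S, the K_3 on S has C(3, 2) = 3 edges. P[all 3 edges red] = (1/2)^3, and likewise for blue, so P[monochromatic] = 2·(1/2)^3 = 2^{1 − 3} = 1/4.
By linearity of expectation: E[X] = C(12, 3) · 2^{1 − 3} = 220 · 1/4 = 55.
Numerically: E[X] ≈ 55.0000.

E[X] = C(12,3)·2^(1−C(3,2)) = 55 ≈ 55.0000.


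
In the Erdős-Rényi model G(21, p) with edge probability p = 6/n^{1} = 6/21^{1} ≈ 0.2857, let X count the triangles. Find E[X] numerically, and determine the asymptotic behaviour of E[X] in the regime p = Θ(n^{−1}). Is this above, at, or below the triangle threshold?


Number of potential triangles: C(21, 3) = 1330.
Each occurs with probability p³ ≈ (0.2857)³ ≈ 2.332362e-02.
By linearity: E[X] = C(21, 3)·p³ ≈ 1330 · 2.332362e-02 ≈ 31.0204.
Here α = 1, so p = 6/n is exactly at the triangle threshold p ~ 1/n. Asymptotically E[X] → c³/6 = 6³/6 = 36 ≈ 36.0000, a bounded constant. In this regime the triangle count is asymptotically Poisson(c³/6).

E[X] ≈ 31.0204; in regime p = Θ(1/n^{1}) E[X] stays bounded (at the triangle threshold p ~ 1/n).


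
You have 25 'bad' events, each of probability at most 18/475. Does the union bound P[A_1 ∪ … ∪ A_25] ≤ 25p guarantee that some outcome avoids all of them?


Union bound: P[∪_{i=1}^{25} A_i] ≤ Σ_i P[A_i] ≤ 25·p = 25·(18/475) = 18/19.
Numerically: 18/19 ≈ 0.9474.
Is 18/19 < 1? YES.
Since P[∪ A_i] ≤ 18/19 < 1, the complement has P[∩ A_i^c] ≥ 1 − 18/19 = 1/19 > 0, so some outcome avoids every A_i.

25·p = 18/19 ≈ 0.9474; existence CERTIFIED by the union bound.


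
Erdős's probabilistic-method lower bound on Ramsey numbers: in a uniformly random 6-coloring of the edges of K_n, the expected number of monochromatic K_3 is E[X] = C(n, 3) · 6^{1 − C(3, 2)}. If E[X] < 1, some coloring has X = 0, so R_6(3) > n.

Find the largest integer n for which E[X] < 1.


We need C(n, 3) · 6^{1 − 3} < 1, i.e. C(n, 3) < 6^{3 − 1} = 36.
Check values of n near the boundary:
  n = 6: C(6, 3) = 20; 20 < 36? YES
  n = 7: C(7, 3) = 35; 35 < 36? YES
  n = 8: C(8, 3) = 56; 56 < 36? NO
  n = 9: C(9, 3) = 84; 84 < 36? NO
The largest n with C(n, 3) < 36 is n = 7 (where E[X] = 35/36 ≈ 0.9722222). Hence R_6(3) > 7, i.e. R_6(3) ≥ 8.

Largest n = 7; hence R_6(3) > 7.


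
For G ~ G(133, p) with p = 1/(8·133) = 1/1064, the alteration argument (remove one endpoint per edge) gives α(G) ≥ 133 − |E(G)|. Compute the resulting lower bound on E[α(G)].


E[|E(G)|] = C(133, 2)·p = 8778 · (1/1064) = 33/4.
E[α(G)] ≥ n − E[|E(G)|] = 133 − 33/4 = 499/4.
Numerically: ≈ 124.7500.
(This is only a lower bound; the true E[α(G)] may be larger.)

E[α(G)] ≥ 499/4 ≈ 124.7500.


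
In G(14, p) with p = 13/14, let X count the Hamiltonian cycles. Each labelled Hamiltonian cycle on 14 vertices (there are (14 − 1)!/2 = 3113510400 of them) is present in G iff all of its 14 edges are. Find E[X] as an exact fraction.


K_14 has (14 − 1)!/2 = 3113510400 labelled Hamiltonian cycles.
For each such Hamiltonian cycle H, let X_H = 1 if all 14 edges of H are present in G. Then P[X_H = 1] = p^{14} = (13/14)^{14} = 3937376385699289/11112006825558016.
Summing the indicators: E[X] = Σ_H E[X_H] = 3113510400 · p^{14} = 3113510400 · 3937376385699289/11112006825558016 = 3420497300666614836525/3100448333024.
Numerically: E[X] ≈ 1.1e+09.

E[X] = 3113510400 · (13/14)^{14} = 3420497300666614836525/3100448333024 ≈ 1.1e+09.


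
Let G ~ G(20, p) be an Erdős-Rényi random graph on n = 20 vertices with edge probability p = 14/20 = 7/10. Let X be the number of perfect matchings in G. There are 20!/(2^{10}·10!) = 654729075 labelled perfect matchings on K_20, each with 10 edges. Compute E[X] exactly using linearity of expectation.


K_20 has 20!/(2^{10}·10!) = 654729075 labelled perfect matchings.
For each such perfect matching H, let X_H = 1 if all 10 edges of H are present in G. Then P[X_H = 1] = p^{10} = (7/10)^{10} = 282475249/10000000000.
Summing the indicators: E[X] = Σ_H E[X_H] = 654729075 · p^{10} = 654729075 · 282475249/10000000000 = 7397790339526587/400000000.
Numerically: E[X] ≈ 1.85e+07.

E[X] = 654729075 · (7/10)^{10} = 7397790339526587/400000000 ≈ 1.85e+07.


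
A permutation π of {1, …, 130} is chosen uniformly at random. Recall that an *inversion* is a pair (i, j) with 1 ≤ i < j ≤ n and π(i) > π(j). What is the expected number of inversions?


Write X = Σ X_I over the C(130, 2) = 8385 pairs i < j, with X_I the indicator of one inversion.
There are 8385 indicators.
For each fixed pair i < j, the values π(i) and π(j) are two distinct elements of {1, …, 130} in uniformly random order; by symmetry P[π(i) > π(j)] = 1/2.
By linearity: E[X] = 8385 · (1/2) = C(130, 2) · (1/2) = 8385/2 = 8385/2 ≈ 4192.500.

E[X] = 8385/2 = 4192.500.


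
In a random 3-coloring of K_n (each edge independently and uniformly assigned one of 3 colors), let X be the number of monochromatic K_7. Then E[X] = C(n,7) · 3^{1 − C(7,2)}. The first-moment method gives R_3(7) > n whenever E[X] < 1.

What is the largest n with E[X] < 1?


We need C(n, 7) · 3^{1 − 21} < 1, i.e. C(n, 7) < 3^{21 − 1} = 3486784401.
Check values of n near the boundary:
  n = 78: C(78, 7) = 2641902120; 2641902120 < 3486784401? YES
  n = 79: C(79, 7) = 2898753715; 2898753715 < 3486784401? YES
  n = 80: C(80, 7) = 3176716400; 3176716400 < 3486784401? YES
  n = 81: C(81, 7) = 3477216600; 3477216600 < 3486784401? YES
  n = 82: C(82, 7) = 3801756816; 3801756816 < 3486784401? NO
  n = 83: C(83, 7) = 4151918628; 4151918628 < 3486784401? NO
The largest n with C(n, 7) < 3486784401 is n = 81 (where E[X] = 42928600/43046721 ≈ 0.997). Hence R_3(7) > 81, i.e. R_3(7) ≥ 82.

Largest n = 81; hence R_3(7) > 81.
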